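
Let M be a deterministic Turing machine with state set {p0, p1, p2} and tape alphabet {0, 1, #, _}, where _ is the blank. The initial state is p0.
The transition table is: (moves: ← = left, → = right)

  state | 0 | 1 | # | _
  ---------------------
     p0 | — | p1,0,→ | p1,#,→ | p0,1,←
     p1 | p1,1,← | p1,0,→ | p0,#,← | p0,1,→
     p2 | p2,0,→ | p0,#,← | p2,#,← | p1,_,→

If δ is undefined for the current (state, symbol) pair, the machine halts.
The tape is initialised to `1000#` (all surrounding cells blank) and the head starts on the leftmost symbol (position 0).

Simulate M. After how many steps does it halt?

p0 | __[1]000#   read 1 → write 0, move →, go to p1
p1 | __0[0]00#   read 0 → write 1, move ←, go to p1
p1 | __[0]100#   read 0 → write 1, move ←, go to p1
p1 | _[_]1100#   read _ → write 1, move →, go to p0
p0 | _1[1]100#   read 1 → write 0, move →, go to p1
p1 | _10[1]00#   read 1 → write 0, move →, go to p1
p1 | _100[0]0#   read 0 → write 1, move ←, go to p1
p1 | _10[0]10#   read 0 → write 1, move ←, go to p1
p1 | _1[0]110#   read 0 → write 1, move ←, go to p1
p1 | _[1]1110#   read 1 → write 0, move →, go to p1
p1 | _0[1]110#   read 1 → write 0, move →, go to p1
p1 | _00[1]10#   read 1 → write 0, move →, go to p1
p1 | _000[1]0#   read 1 → write 0, move →, go to p1
p1 | _0000[0]#   read 0 → write 1, move ←, go to p1
p1 | _000[0]1#   read 0 → write 1, move ←, go to p1
p1 | _00[0]11#   read 0 → write 1, move ←, go to p1
p1 | _0[0]111#   read 0 → write 1, move ←, go to p1
p1 | _[0]1111#   read 0 → write 1, move ←, go to p1
p1 | [_]11111#   read _ → write 1, move →, go to p0
p0 | 1[1]1111#   read 1 → write 0, move →, go to p1
p1 | 10[1]111#   read 1 → write 0, move →, go to p1
p1 | 100[1]11#   read 1 → write 0, move →, go to p1
p1 | 1000[1]1#   read 1 → write 0, move →, go to p1
p1 | 10000[1]#   read 1 → write 0, move →, go to p1
p1 | 100000[#]   read # → write #, move ←, go to p0
p0 | 10000[0]#
M halts after 25 transitions.

25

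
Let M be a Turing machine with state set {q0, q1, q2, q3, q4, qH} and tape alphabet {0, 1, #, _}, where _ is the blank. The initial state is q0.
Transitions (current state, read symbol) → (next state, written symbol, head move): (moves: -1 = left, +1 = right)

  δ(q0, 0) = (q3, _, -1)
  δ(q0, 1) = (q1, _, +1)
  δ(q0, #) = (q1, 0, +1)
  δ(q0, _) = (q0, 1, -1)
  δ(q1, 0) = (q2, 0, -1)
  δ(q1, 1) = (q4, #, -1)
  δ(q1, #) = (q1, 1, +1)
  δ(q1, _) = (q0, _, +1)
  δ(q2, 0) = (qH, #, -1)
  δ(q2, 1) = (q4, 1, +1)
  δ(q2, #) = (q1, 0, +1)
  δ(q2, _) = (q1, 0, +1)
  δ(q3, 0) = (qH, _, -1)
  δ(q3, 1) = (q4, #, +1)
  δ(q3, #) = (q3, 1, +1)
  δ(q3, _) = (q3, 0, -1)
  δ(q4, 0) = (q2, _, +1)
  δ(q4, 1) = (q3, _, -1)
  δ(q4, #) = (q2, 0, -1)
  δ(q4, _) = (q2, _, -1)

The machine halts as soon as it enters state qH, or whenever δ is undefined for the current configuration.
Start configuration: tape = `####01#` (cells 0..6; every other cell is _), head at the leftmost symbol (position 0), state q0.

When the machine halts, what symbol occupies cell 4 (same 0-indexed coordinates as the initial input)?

state=q0 head=0 tape=[#]###01#_____   (q0,#)→(q1,0,+1)
state=q1 head=1 tape=0[#]##01#_____   (q1,#)→(q1,1,+1)
state=q1 head=2 tape=01[#]#01#_____   (q1,#)→(q1,1,+1)
state=q1 head=3 tape=011[#]01#_____   (q1,#)→(q1,1,+1)
state=q1 head=4 tape=0111[0]1#_____   (q1,0)→(q2,0,-1)
state=q2 head=3 tape=011[1]01#_____   (q2,1)→(q4,1,+1)
state=q4 head=4 tape=0111[0]1#_____   (q4,0)→(q2,_,+1)
state=q2 head=5 tape=0111_[1]#_____   (q2,1)→(q4,1,+1)
state=q4 head=6 tape=0111_1[#]_____   (q4,#)→(q2,0,-1)
state=q2 head=5 tape=0111_[1]0_____   (q2,1)→(q4,1,+1)
state=q4 head=6 tape=0111_1[0]_____   (q4,0)→(q2,_,+1)
state=q2 head=7 tape=0111_1_[_]____   (q2,_)→(q1,0,+1)
state=q1 head=8 tape=0111_1_0[_]___   (q1,_)→(q0,_,+1)
state=q0 head=9 tape=0111_1_0_[_]__   (q0,_)→(q0,1,-1)
state=q0 head=8 tape=0111_1_0[_]1__   (q0,_)→(q0,1,-1)
state=q0 head=7 tape=0111_1_[0]11__   (q0,0)→(q3,_,-1)
state=q3 head=6 tape=0111_1[_]_11__   (q3,_)→(q3,0,-1)
state=q3 head=5 tape=0111_[1]0_11__   (q3,1)→(q4,#,+1)
state=q4 head=6 tape=0111_#[0]_11__   (q4,0)→(q2,_,+1)
state=q2 head=7 tape=0111_#_[_]11__   (q2,_)→(q1,0,+1)
state=q1 head=8 tape=0111_#_0[1]1__   (q1,1)→(q4,#,-1)
state=q4 head=7 tape=0111_#_[0]#1__   (q4,0)→(q2,_,+1)
state=q2 head=8 tape=0111_#__[#]1__   (q2,#)→(q1,0,+1)
state=q1 head=9 tape=0111_#__0[1]__   (q1,1)→(q4,#,-1)
state=q4 head=8 tape=0111_#__[0]#__   (q4,0)→(q2,_,+1)
state=q2 head=9 tape=0111_#___[#]__   (q2,#)→(q1,0,+1)
state=q1 head=10 tape=0111_#___0[_]_   (q1,_)→(q0,_,+1)
state=q0 head=11 tape=0111_#___0_[_]   (q0,_)→(q0,1,-1)
state=q0 head=10 tape=0111_#___0[_]1   (q0,_)→(q0,1,-1)
state=q0 head=9 tape=0111_#___[0]11   (q0,0)→(q3,_,-1)
state=q3 head=8 tape=0111_#__[_]_11   (q3,_)→(q3,0,-1)
state=q3 head=7 tape=0111_#_[_]0_11   (q3,_)→(q3,0,-1)
state=q3 head=6 tape=0111_#[_]00_11   (q3,_)→(q3,0,-1)
state=q3 head=5 tape=0111_[#]000_11   (q3,#)→(q3,1,+1)
state=q3 head=6 tape=0111_1[0]00_11   (q3,0)→(qH,_,-1)
state=qH head=5 tape=0111_[1]_00_11
Cell 4 holds _ when M halts.

_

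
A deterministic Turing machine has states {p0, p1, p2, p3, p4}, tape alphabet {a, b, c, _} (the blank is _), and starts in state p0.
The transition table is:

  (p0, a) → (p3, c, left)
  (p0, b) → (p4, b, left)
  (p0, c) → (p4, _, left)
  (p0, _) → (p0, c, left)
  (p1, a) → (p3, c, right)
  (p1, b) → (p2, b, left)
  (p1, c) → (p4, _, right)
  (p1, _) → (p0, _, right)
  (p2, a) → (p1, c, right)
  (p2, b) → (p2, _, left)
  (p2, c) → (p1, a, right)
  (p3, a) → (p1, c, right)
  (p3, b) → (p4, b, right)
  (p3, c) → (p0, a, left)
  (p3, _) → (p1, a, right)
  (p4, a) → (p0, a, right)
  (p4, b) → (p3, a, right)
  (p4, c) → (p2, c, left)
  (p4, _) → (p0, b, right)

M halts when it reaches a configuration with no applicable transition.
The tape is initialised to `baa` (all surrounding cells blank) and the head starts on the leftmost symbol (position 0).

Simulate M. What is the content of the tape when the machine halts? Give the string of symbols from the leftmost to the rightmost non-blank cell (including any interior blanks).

abaaa_c

p0 | _[b]aa___   read b → write b, move left, go to p4
p4 | [_]baa___   read _ → write b, move right, go to p0
p0 | b[b]aa___   read b → write b, move left, go to p4
p4 | [b]baa___   read b → write a, move right, go to p3
p3 | a[b]aa___   read b → write b, move right, go to p4
p4 | ab[a]a___   read a → write a, move right, go to p0
p0 | aba[a]___   read a → write c, move left, go to p3
p3 | ab[a]c___   read a → write c, move right, go to p1
p1 | abc[c]___   read c → write _, move right, go to p4
p4 | abc_[_]__   read _ → write b, move right, go to p0
p0 | abc_b[_]_   read _ → write c, move left, go to p0
p0 | abc_[b]c_   read b → write b, move left, go to p4
p4 | abc[_]bc_   read _ → write b, move right, go to p0
p0 | abcb[b]c_   read b → write b, move left, go to p4
p4 | abc[b]bc_   read b → write a, move right, go to p3
p3 | abca[b]c_   read b → write b, move right, go to p4
p4 | abcab[c]_   read c → write c, move left, go to p2
p2 | abca[b]c_   read b → write _, move left, go to p2
p2 | abc[a]_c_   read a → write c, move right, go to p1
p1 | abcc[_]c_   read _ → write _, move right, go to p0
p0 | abcc_[c]_   read c → write _, move left, go to p4
p4 | abcc[_]__   read _ → write b, move right, go to p0
p0 | abccb[_]_   read _ → write c, move left, go to p0
p0 | abcc[b]c_   read b → write b, move left, go to p4
p4 | abc[c]bc_   read c → write c, move left, go to p2
p2 | ab[c]cbc_   read c → write a, move right, go to p1
p1 | aba[c]bc_   read c → write _, move right, go to p4
p4 | aba_[b]c_   read b → write a, move right, go to p3
p3 | aba_a[c]_   read c → write a, move left, go to p0
p0 | aba_[a]a_   read a → write c, move left, go to p3
p3 | aba[_]ca_   read _ → write a, move right, go to p1
p1 | abaa[c]a_   read c → write _, move right, go to p4
p4 | abaa_[a]_   read a → write a, move right, go to p0
p0 | abaa_a[_]   read _ → write c, move left, go to p0
p0 | abaa_[a]c   read a → write c, move left, go to p3
p3 | abaa[_]cc   read _ → write a, move right, go to p1
p1 | abaaa[c]c   read c → write _, move right, go to p4
p4 | abaaa_[c]   read c → write c, move left, go to p2
p2 | abaaa[_]c
The non-blank tape span at halt is abaaa_c.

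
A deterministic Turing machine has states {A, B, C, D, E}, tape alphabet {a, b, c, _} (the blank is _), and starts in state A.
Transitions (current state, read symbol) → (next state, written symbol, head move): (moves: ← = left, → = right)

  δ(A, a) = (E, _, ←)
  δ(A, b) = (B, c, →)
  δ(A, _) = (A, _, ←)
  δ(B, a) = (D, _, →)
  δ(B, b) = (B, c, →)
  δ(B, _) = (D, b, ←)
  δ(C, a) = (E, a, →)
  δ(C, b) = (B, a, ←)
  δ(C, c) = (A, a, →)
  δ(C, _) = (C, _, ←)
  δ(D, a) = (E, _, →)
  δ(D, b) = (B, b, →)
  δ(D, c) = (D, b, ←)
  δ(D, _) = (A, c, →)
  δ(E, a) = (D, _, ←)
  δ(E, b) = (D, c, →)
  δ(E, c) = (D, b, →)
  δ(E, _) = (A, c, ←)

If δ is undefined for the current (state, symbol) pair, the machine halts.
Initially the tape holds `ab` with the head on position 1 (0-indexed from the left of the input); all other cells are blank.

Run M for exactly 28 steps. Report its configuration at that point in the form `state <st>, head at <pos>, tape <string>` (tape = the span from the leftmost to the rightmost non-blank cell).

state=A head=1 tape=a[b]_____   (A,b)→(B,c,→)
state=B head=2 tape=ac[_]____   (B,_)→(D,b,←)
state=D head=1 tape=a[c]b____   (D,c)→(D,b,←)
state=D head=0 tape=[a]bb____   (D,a)→(E,_,→)
state=E head=1 tape=_[b]b____   (E,b)→(D,c,→)
state=D head=2 tape=_c[b]____   (D,b)→(B,b,→)
state=B head=3 tape=_cb[_]___   (B,_)→(D,b,←)
state=D head=2 tape=_c[b]b___   (D,b)→(B,b,→)
state=B head=3 tape=_cb[b]___   (B,b)→(B,c,→)
state=B head=4 tape=_cbc[_]__   (B,_)→(D,b,←)
state=D head=3 tape=_cb[c]b__   (D,c)→(D,b,←)
state=D head=2 tape=_c[b]bb__   (D,b)→(B,b,→)
state=B head=3 tape=_cb[b]b__   (B,b)→(B,c,→)
state=B head=4 tape=_cbc[b]__   (B,b)→(B,c,→)
state=B head=5 tape=_cbcc[_]_   (B,_)→(D,b,←)
state=D head=4 tape=_cbc[c]b_   (D,c)→(D,b,←)
state=D head=3 tape=_cb[c]bb_   (D,c)→(D,b,←)
state=D head=2 tape=_c[b]bbb_   (D,b)→(B,b,→)
state=B head=3 tape=_cb[b]bb_   (B,b)→(B,c,→)
state=B head=4 tape=_cbc[b]b_   (B,b)→(B,c,→)
state=B head=5 tape=_cbcc[b]_   (B,b)→(B,c,→)
state=B head=6 tape=_cbccc[_]   (B,_)→(D,b,←)
state=D head=5 tape=_cbcc[c]b   (D,c)→(D,b,←)
state=D head=4 tape=_cbc[c]bb   (D,c)→(D,b,←)
state=D head=3 tape=_cb[c]bbb   (D,c)→(D,b,←)
state=D head=2 tape=_c[b]bbbb   (D,b)→(B,b,→)
state=B head=3 tape=_cb[b]bbb   (B,b)→(B,c,→)
state=B head=4 tape=_cbc[b]bb   (B,b)→(B,c,→)
state=B head=5 tape=_cbcc[b]b
After 28 steps: state B, head at 5, tape cbccbb.

state B, head at 5, tape cbccbb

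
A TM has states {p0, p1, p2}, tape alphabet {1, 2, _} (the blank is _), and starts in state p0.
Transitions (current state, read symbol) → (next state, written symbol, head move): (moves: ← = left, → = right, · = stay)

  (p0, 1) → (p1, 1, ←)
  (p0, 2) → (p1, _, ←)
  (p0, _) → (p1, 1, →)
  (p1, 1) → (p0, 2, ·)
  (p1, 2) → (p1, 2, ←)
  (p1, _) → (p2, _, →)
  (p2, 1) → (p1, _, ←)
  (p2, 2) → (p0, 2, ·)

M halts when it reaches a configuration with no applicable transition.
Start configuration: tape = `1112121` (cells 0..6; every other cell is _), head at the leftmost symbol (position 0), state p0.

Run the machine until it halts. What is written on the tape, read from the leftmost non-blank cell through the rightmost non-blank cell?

112121

p0 | _[1]112121   read 1 → write 1, move ←, go to p1
p1 | [_]1112121   read _ → write _, move →, go to p2
p2 | _[1]112121   read 1 → write _, move ←, go to p1
p1 | [_]_112121   read _ → write _, move →, go to p2
p2 | _[_]112121
The non-blank tape span at halt is 112121.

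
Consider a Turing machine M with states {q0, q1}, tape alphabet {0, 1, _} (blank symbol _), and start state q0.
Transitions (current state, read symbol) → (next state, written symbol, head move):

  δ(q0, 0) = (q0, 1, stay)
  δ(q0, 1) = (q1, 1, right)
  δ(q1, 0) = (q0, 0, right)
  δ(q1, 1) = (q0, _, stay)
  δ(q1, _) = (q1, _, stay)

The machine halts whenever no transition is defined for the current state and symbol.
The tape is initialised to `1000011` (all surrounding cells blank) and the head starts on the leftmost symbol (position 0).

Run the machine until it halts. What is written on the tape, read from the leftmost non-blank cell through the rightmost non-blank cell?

q0 | [1]000011   read 1 → write 1, move right, go to q1
q1 | 1[0]00011   read 0 → write 0, move right, go to q0
q0 | 10[0]0011   read 0 → write 1, move stay, go to q0
q0 | 10[1]0011   read 1 → write 1, move right, go to q1
q1 | 101[0]011   read 0 → write 0, move right, go to q0
q0 | 1010[0]11   read 0 → write 1, move stay, go to q0
q0 | 1010[1]11   read 1 → write 1, move right, go to q1
q1 | 10101[1]1   read 1 → write _, move stay, go to q0
q0 | 10101[_]1
The non-blank tape span at halt is 10101_1.

10101_1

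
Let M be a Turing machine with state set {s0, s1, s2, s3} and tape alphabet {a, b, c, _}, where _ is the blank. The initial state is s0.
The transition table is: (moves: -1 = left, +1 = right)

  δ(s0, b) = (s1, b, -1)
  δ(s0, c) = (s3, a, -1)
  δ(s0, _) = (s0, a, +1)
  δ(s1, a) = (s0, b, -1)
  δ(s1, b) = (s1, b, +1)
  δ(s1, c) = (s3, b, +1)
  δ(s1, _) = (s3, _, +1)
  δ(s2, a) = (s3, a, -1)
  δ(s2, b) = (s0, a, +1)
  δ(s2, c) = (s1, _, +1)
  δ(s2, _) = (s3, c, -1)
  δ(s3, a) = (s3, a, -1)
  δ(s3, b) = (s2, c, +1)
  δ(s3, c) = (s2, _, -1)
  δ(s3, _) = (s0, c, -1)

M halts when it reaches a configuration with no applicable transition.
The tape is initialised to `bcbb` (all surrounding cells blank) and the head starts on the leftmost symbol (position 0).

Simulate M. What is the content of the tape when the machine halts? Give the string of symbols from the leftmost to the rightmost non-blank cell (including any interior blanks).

state=s0 head=0 tape=_[b]cbb__   (s0,b)→(s1,b,-1)
state=s1 head=-1 tape=[_]bcbb__   (s1,_)→(s3,_,+1)
state=s3 head=0 tape=_[b]cbb__   (s3,b)→(s2,c,+1)
state=s2 head=1 tape=_c[c]bb__   (s2,c)→(s1,_,+1)
state=s1 head=2 tape=_c_[b]b__   (s1,b)→(s1,b,+1)
state=s1 head=3 tape=_c_b[b]__   (s1,b)→(s1,b,+1)
state=s1 head=4 tape=_c_bb[_]_   (s1,_)→(s3,_,+1)
state=s3 head=5 tape=_c_bb_[_]   (s3,_)→(s0,c,-1)
state=s0 head=4 tape=_c_bb[_]c   (s0,_)→(s0,a,+1)
state=s0 head=5 tape=_c_bba[c]   (s0,c)→(s3,a,-1)
state=s3 head=4 tape=_c_bb[a]a   (s3,a)→(s3,a,-1)
state=s3 head=3 tape=_c_b[b]aa   (s3,b)→(s2,c,+1)
state=s2 head=4 tape=_c_bc[a]a   (s2,a)→(s3,a,-1)
state=s3 head=3 tape=_c_b[c]aa   (s3,c)→(s2,_,-1)
state=s2 head=2 tape=_c_[b]_aa   (s2,b)→(s0,a,+1)
state=s0 head=3 tape=_c_a[_]aa   (s0,_)→(s0,a,+1)
state=s0 head=4 tape=_c_aa[a]a
The non-blank tape span at halt is c_aaaa.

c_aaaa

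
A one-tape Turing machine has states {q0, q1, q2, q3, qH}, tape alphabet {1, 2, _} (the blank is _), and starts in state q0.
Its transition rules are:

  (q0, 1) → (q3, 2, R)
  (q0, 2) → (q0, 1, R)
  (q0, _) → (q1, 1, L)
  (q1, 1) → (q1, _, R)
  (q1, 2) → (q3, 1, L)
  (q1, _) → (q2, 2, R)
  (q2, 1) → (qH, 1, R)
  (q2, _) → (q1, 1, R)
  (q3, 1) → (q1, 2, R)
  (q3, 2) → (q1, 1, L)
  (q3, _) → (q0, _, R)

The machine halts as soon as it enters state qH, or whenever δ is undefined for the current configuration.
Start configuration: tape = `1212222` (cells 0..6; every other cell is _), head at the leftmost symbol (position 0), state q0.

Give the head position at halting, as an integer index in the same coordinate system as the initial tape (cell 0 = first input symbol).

9

q0 | _[1]212222___   read 1 → write 2, move R, go to q3
q3 | _2[2]12222___   read 2 → write 1, move L, go to q1
q1 | _[2]112222___   read 2 → write 1, move L, go to q3
q3 | [_]1112222___   read _ → write _, move R, go to q0
q0 | _[1]112222___   read 1 → write 2, move R, go to q3
q3 | _2[1]12222___   read 1 → write 2, move R, go to q1
q1 | _22[1]2222___   read 1 → write _, move R, go to q1
q1 | _22_[2]222___   read 2 → write 1, move L, go to q3
q3 | _22[_]1222___   read _ → write _, move R, go to q0
q0 | _22_[1]222___   read 1 → write 2, move R, go to q3
q3 | _22_2[2]22___   read 2 → write 1, move L, go to q1
q1 | _22_[2]122___   read 2 → write 1, move L, go to q3
q3 | _22[_]1122___   read _ → write _, move R, go to q0
q0 | _22_[1]122___   read 1 → write 2, move R, go to q3
q3 | _22_2[1]22___   read 1 → write 2, move R, go to q1
q1 | _22_22[2]2___   read 2 → write 1, move L, go to q3
q3 | _22_2[2]12___   read 2 → write 1, move L, go to q1
q1 | _22_[2]112___   read 2 → write 1, move L, go to q3
q3 | _22[_]1112___   read _ → write _, move R, go to q0
q0 | _22_[1]112___   read 1 → write 2, move R, go to q3
q3 | _22_2[1]12___   read 1 → write 2, move R, go to q1
q1 | _22_22[1]2___   read 1 → write _, move R, go to q1
q1 | _22_22_[2]___   read 2 → write 1, move L, go to q3
q3 | _22_22[_]1___   read _ → write _, move R, go to q0
q0 | _22_22_[1]___   read 1 → write 2, move R, go to q3
q3 | _22_22_2[_]__   read _ → write _, move R, go to q0
q0 | _22_22_2_[_]_   read _ → write 1, move L, go to q1
q1 | _22_22_2[_]1_   read _ → write 2, move R, go to q2
q2 | _22_22_22[1]_   read 1 → write 1, move R, go to qH
qH | _22_22_221[_]
At halt the head is at cell 9.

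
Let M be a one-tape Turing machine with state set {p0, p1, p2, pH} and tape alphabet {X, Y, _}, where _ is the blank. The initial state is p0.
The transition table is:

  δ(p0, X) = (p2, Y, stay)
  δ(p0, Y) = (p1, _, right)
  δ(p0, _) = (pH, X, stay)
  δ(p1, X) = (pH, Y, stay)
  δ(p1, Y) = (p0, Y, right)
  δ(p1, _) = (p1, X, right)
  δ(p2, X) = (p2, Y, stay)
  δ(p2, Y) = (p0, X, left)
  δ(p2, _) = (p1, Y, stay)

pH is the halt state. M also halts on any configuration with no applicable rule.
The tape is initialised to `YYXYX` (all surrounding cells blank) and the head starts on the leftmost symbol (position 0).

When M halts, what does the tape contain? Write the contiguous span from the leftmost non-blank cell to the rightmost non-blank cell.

p0 | [Y]YXYX   read Y → write _, move right, go to p1
p1 | _[Y]XYX   read Y → write Y, move right, go to p0
p0 | _Y[X]YX   read X → write Y, move stay, go to p2
p2 | _Y[Y]YX   read Y → write X, move left, go to p0
p0 | _[Y]XYX   read Y → write _, move right, go to p1
p1 | __[X]YX   read X → write Y, move stay, go to pH
pH | __[Y]YX
The non-blank tape span at halt is YYX.

YYX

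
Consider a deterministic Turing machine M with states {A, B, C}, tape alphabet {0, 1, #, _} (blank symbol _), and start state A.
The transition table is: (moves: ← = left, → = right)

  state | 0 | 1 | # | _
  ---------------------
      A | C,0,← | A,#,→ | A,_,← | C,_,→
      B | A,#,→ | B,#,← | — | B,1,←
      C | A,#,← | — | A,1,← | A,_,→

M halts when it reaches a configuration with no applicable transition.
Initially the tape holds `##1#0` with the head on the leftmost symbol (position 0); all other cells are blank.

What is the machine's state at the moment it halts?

A | _[#]#1#0   read # → write _, move ←, go to A
A | [_]_#1#0   read _ → write _, move →, go to C
C | _[_]#1#0   read _ → write _, move →, go to A
A | __[#]1#0   read # → write _, move ←, go to A
A | _[_]_1#0   read _ → write _, move →, go to C
C | __[_]1#0   read _ → write _, move →, go to A
A | ___[1]#0   read 1 → write #, move →, go to A
A | ___#[#]0   read # → write _, move ←, go to A
A | ___[#]_0   read # → write _, move ←, go to A
A | __[_]__0   read _ → write _, move →, go to C
C | ___[_]_0   read _ → write _, move →, go to A
A | ____[_]0   read _ → write _, move →, go to C
C | _____[0]   read 0 → write #, move ←, go to A
A | ____[_]#   read _ → write _, move →, go to C
C | _____[#]   read # → write 1, move ←, go to A
A | ____[_]1   read _ → write _, move →, go to C
C | _____[1]
No transition is defined for (C, 1); M halts in state C.

C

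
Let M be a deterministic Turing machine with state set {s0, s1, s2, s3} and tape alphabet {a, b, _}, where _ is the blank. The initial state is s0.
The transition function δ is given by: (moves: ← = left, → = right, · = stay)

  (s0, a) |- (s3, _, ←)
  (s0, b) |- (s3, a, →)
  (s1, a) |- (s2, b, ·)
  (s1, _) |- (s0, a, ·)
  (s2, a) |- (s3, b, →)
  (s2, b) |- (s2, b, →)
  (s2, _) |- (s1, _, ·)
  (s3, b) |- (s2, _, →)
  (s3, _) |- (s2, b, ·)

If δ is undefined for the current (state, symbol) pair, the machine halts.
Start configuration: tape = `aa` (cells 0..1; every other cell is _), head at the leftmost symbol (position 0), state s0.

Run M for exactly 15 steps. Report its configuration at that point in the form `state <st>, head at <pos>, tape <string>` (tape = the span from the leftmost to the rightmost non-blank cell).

state s3, head at -1, tape b_a

state=s0 head=0 tape=_[a]a   (s0,a)→(s3,_,←)
state=s3 head=-1 tape=[_]_a   (s3,_)→(s2,b,·)
state=s2 head=-1 tape=[b]_a   (s2,b)→(s2,b,→)
state=s2 head=0 tape=b[_]a   (s2,_)→(s1,_,·)
state=s1 head=0 tape=b[_]a   (s1,_)→(s0,a,·)
state=s0 head=0 tape=b[a]a   (s0,a)→(s3,_,←)
state=s3 head=-1 tape=[b]_a   (s3,b)→(s2,_,→)
state=s2 head=0 tape=_[_]a   (s2,_)→(s1,_,·)
state=s1 head=0 tape=_[_]a   (s1,_)→(s0,a,·)
state=s0 head=0 tape=_[a]a   (s0,a)→(s3,_,←)
state=s3 head=-1 tape=[_]_a   (s3,_)→(s2,b,·)
state=s2 head=-1 tape=[b]_a   (s2,b)→(s2,b,→)
state=s2 head=0 tape=b[_]a   (s2,_)→(s1,_,·)
state=s1 head=0 tape=b[_]a   (s1,_)→(s0,a,·)
state=s0 head=0 tape=b[a]a   (s0,a)→(s3,_,←)
state=s3 head=-1 tape=[b]_a
After 15 steps: state s3, head at -1, tape b_a.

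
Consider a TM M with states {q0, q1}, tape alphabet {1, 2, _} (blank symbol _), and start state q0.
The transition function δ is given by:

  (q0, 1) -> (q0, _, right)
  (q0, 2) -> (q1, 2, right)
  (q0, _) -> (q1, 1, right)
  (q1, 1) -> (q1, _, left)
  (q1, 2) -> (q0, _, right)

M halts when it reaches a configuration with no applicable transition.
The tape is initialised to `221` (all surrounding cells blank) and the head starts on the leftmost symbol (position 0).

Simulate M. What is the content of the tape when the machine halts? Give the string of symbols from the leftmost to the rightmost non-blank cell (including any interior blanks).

2__1

state=q0 head=0 tape=[2]21__   (q0,2)→(q1,2,right)
state=q1 head=1 tape=2[2]1__   (q1,2)→(q0,_,right)
state=q0 head=2 tape=2_[1]__   (q0,1)→(q0,_,right)
state=q0 head=3 tape=2__[_]_   (q0,_)→(q1,1,right)
state=q1 head=4 tape=2__1[_]
The non-blank tape span at halt is 2__1.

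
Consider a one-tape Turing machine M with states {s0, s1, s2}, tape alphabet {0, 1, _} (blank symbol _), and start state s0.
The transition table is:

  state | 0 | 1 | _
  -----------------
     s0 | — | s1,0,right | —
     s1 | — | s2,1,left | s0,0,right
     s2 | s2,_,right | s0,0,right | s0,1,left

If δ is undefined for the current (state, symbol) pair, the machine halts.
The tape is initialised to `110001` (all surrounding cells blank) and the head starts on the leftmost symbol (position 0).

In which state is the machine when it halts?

s0 | [1]10001   read 1 → write 0, move right, go to s1
s1 | 0[1]0001   read 1 → write 1, move left, go to s2
s2 | [0]10001   read 0 → write _, move right, go to s2
s2 | _[1]0001   read 1 → write 0, move right, go to s0
s0 | _0[0]001
No transition is defined for (s0, 0); M halts in state s0.

s0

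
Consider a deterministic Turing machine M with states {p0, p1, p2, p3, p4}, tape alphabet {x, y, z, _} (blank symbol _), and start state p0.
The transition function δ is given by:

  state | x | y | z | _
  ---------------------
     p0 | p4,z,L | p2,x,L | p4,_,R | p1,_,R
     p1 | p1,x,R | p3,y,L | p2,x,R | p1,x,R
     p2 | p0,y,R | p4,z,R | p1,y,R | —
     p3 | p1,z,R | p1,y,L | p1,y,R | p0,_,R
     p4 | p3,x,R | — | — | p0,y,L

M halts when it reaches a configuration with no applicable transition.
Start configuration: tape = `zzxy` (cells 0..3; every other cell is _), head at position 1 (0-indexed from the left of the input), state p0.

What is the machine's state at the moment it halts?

p0 | z[z]xy   read z → write _, move R, go to p4
p4 | z_[x]y   read x → write x, move R, go to p3
p3 | z_x[y]   read y → write y, move L, go to p1
p1 | z_[x]y   read x → write x, move R, go to p1
p1 | z_x[y]   read y → write y, move L, go to p3
p3 | z_[x]y   read x → write z, move R, go to p1
p1 | z_z[y]   read y → write y, move L, go to p3
p3 | z_[z]y   read z → write y, move R, go to p1
p1 | z_y[y]   read y → write y, move L, go to p3
p3 | z_[y]y   read y → write y, move L, go to p1
p1 | z[_]yy   read _ → write x, move R, go to p1
p1 | zx[y]y   read y → write y, move L, go to p3
p3 | z[x]yy   read x → write z, move R, go to p1
p1 | zz[y]y   read y → write y, move L, go to p3
p3 | z[z]yy   read z → write y, move R, go to p1
p1 | zy[y]y   read y → write y, move L, go to p3
p3 | z[y]yy   read y → write y, move L, go to p1
p1 | [z]yyy   read z → write x, move R, go to p2
p2 | x[y]yy   read y → write z, move R, go to p4
p4 | xz[y]y
No transition is defined for (p4, y); M halts in state p4.

p4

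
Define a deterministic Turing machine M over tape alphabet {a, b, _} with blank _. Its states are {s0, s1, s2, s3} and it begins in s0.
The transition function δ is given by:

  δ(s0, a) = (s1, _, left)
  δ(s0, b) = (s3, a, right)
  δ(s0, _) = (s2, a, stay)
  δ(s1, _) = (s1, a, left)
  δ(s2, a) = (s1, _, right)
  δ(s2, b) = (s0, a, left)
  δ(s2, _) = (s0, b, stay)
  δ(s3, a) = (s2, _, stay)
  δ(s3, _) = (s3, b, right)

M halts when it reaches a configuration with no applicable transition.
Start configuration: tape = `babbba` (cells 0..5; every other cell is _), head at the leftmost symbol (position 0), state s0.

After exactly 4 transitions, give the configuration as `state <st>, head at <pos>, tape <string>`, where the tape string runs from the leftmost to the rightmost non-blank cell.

state s3, head at 2, tape aabbba

s0 | [b]abbba   read b → write a, move right, go to s3
s3 | a[a]bbba   read a → write _, move stay, go to s2
s2 | a[_]bbba   read _ → write b, move stay, go to s0
s0 | a[b]bbba   read b → write a, move right, go to s3
s3 | aa[b]bba
After 4 steps: state s3, head at 2, tape aabbba.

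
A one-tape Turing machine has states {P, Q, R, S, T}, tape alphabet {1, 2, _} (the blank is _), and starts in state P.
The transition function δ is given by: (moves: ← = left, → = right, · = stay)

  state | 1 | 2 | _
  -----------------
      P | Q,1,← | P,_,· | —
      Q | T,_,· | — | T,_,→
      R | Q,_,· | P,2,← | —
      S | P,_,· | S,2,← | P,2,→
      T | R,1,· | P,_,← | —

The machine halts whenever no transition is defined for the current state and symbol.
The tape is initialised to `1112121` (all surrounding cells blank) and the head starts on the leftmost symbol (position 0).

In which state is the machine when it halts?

state=P head=0 tape=_[1]112121   (P,1)→(Q,1,←)
state=Q head=-1 tape=[_]1112121   (Q,_)→(T,_,→)
state=T head=0 tape=_[1]112121   (T,1)→(R,1,·)
state=R head=0 tape=_[1]112121   (R,1)→(Q,_,·)
state=Q head=0 tape=_[_]112121   (Q,_)→(T,_,→)
state=T head=1 tape=__[1]12121   (T,1)→(R,1,·)
state=R head=1 tape=__[1]12121   (R,1)→(Q,_,·)
state=Q head=1 tape=__[_]12121   (Q,_)→(T,_,→)
state=T head=2 tape=___[1]2121   (T,1)→(R,1,·)
state=R head=2 tape=___[1]2121   (R,1)→(Q,_,·)
state=Q head=2 tape=___[_]2121   (Q,_)→(T,_,→)
state=T head=3 tape=____[2]121   (T,2)→(P,_,←)
state=P head=2 tape=___[_]_121
No transition is defined for (P, _); M halts in state P.

P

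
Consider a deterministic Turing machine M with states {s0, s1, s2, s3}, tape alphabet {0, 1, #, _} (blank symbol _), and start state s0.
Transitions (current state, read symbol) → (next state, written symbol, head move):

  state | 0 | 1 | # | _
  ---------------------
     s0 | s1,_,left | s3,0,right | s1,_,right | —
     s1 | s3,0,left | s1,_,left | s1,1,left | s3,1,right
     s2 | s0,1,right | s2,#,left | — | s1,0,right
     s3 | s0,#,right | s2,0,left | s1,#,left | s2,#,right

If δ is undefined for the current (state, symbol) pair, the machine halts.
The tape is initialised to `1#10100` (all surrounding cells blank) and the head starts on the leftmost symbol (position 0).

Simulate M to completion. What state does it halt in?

s2

s0 | _[1]#10100   read 1 → write 0, move right, go to s3
s3 | _0[#]10100   read # → write #, move left, go to s1
s1 | _[0]#10100   read 0 → write 0, move left, go to s3
s3 | [_]0#10100   read _ → write #, move right, go to s2
s2 | #[0]#10100   read 0 → write 1, move right, go to s0
s0 | #1[#]10100   read # → write _, move right, go to s1
s1 | #1_[1]0100   read 1 → write _, move left, go to s1
s1 | #1[_]_0100   read _ → write 1, move right, go to s3
s3 | #11[_]0100   read _ → write #, move right, go to s2
s2 | #11#[0]100   read 0 → write 1, move right, go to s0
s0 | #11#1[1]00   read 1 → write 0, move right, go to s3
s3 | #11#10[0]0   read 0 → write #, move right, go to s0
s0 | #11#10#[0]   read 0 → write _, move left, go to s1
s1 | #11#10[#]_   read # → write 1, move left, go to s1
s1 | #11#1[0]1_   read 0 → write 0, move left, go to s3
s3 | #11#[1]01_   read 1 → write 0, move left, go to s2
s2 | #11[#]001_
No transition is defined for (s2, #); M halts in state s2.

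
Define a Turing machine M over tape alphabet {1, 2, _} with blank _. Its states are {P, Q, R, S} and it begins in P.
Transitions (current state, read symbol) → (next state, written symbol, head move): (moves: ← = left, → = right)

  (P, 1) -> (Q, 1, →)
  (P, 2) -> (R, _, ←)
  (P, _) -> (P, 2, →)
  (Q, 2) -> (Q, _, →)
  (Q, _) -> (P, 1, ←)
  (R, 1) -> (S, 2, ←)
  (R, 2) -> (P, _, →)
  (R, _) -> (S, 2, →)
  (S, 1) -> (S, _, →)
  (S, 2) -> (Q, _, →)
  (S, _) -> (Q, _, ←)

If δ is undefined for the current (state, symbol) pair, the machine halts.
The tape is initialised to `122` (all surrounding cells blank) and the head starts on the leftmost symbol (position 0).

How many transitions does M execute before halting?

8

state=P head=0 tape=[1]22__   (P,1)→(Q,1,→)
state=Q head=1 tape=1[2]2__   (Q,2)→(Q,_,→)
state=Q head=2 tape=1_[2]__   (Q,2)→(Q,_,→)
state=Q head=3 tape=1__[_]_   (Q,_)→(P,1,←)
state=P head=2 tape=1_[_]1_   (P,_)→(P,2,→)
state=P head=3 tape=1_2[1]_   (P,1)→(Q,1,→)
state=Q head=4 tape=1_21[_]   (Q,_)→(P,1,←)
state=P head=3 tape=1_2[1]1   (P,1)→(Q,1,→)
state=Q head=4 tape=1_21[1]
M halts after 8 transitions.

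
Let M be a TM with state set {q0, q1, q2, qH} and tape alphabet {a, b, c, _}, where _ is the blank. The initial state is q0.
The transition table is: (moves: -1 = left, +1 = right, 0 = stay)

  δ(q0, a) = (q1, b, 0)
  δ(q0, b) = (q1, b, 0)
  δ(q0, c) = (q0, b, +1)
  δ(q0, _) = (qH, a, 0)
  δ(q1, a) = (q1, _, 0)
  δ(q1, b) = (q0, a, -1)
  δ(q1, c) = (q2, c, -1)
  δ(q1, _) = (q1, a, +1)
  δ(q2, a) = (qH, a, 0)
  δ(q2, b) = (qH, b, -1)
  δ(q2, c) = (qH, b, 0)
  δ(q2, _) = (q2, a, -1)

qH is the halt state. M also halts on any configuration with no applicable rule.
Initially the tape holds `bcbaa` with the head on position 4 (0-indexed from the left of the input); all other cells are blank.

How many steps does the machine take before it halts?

14

state=q0 head=4 tape=_bcba[a]   (q0,a)→(q1,b,0)
state=q1 head=4 tape=_bcba[b]   (q1,b)→(q0,a,-1)
state=q0 head=3 tape=_bcb[a]a   (q0,a)→(q1,b,0)
state=q1 head=3 tape=_bcb[b]a   (q1,b)→(q0,a,-1)
state=q0 head=2 tape=_bc[b]aa   (q0,b)→(q1,b,0)
state=q1 head=2 tape=_bc[b]aa   (q1,b)→(q0,a,-1)
state=q0 head=1 tape=_b[c]aaa   (q0,c)→(q0,b,+1)
state=q0 head=2 tape=_bb[a]aa   (q0,a)→(q1,b,0)
state=q1 head=2 tape=_bb[b]aa   (q1,b)→(q0,a,-1)
state=q0 head=1 tape=_b[b]aaa   (q0,b)→(q1,b,0)
state=q1 head=1 tape=_b[b]aaa   (q1,b)→(q0,a,-1)
state=q0 head=0 tape=_[b]aaaa   (q0,b)→(q1,b,0)
state=q1 head=0 tape=_[b]aaaa   (q1,b)→(q0,a,-1)
state=q0 head=-1 tape=[_]aaaaa   (q0,_)→(qH,a,0)
state=qH head=-1 tape=[a]aaaaa
M halts after 14 transitions.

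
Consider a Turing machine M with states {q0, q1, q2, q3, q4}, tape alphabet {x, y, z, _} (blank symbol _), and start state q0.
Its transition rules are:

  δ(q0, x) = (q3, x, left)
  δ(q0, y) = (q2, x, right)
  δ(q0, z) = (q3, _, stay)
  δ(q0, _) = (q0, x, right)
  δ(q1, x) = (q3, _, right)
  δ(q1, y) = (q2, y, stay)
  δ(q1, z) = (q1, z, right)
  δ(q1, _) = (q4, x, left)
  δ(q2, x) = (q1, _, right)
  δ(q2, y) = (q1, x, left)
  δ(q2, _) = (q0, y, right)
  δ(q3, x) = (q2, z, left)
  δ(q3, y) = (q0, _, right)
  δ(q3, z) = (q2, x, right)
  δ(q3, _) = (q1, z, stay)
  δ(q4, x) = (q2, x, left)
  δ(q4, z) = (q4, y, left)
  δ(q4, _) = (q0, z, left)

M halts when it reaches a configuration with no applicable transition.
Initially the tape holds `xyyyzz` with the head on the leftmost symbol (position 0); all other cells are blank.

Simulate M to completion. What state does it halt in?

q4

state=q0 head=0 tape=_[x]yyyzz_   (q0,x)→(q3,x,left)
state=q3 head=-1 tape=[_]xyyyzz_   (q3,_)→(q1,z,stay)
state=q1 head=-1 tape=[z]xyyyzz_   (q1,z)→(q1,z,right)
state=q1 head=0 tape=z[x]yyyzz_   (q1,x)→(q3,_,right)
state=q3 head=1 tape=z_[y]yyzz_   (q3,y)→(q0,_,right)
state=q0 head=2 tape=z__[y]yzz_   (q0,y)→(q2,x,right)
state=q2 head=3 tape=z__x[y]zz_   (q2,y)→(q1,x,left)
state=q1 head=2 tape=z__[x]xzz_   (q1,x)→(q3,_,right)
state=q3 head=3 tape=z___[x]zz_   (q3,x)→(q2,z,left)
state=q2 head=2 tape=z__[_]zzz_   (q2,_)→(q0,y,right)
state=q0 head=3 tape=z__y[z]zz_   (q0,z)→(q3,_,stay)
state=q3 head=3 tape=z__y[_]zz_   (q3,_)→(q1,z,stay)
state=q1 head=3 tape=z__y[z]zz_   (q1,z)→(q1,z,right)
state=q1 head=4 tape=z__yz[z]z_   (q1,z)→(q1,z,right)
state=q1 head=5 tape=z__yzz[z]_   (q1,z)→(q1,z,right)
state=q1 head=6 tape=z__yzzz[_]   (q1,_)→(q4,x,left)
state=q4 head=5 tape=z__yzz[z]x   (q4,z)→(q4,y,left)
state=q4 head=4 tape=z__yz[z]yx   (q4,z)→(q4,y,left)
state=q4 head=3 tape=z__y[z]yyx   (q4,z)→(q4,y,left)
state=q4 head=2 tape=z__[y]yyyx
No transition is defined for (q4, y); M halts in state q4.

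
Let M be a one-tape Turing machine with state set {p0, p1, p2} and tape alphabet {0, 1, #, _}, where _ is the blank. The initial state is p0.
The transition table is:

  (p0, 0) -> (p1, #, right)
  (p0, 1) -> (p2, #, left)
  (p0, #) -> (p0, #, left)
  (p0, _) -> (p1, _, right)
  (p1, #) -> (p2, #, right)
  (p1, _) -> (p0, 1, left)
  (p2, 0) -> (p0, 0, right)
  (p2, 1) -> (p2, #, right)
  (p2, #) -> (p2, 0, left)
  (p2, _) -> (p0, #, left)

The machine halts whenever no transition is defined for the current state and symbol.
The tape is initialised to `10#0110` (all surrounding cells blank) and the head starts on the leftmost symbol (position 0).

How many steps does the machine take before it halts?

11

p0 | ___[1]0#0110   read 1 → write #, move left, go to p2
p2 | __[_]#0#0110   read _ → write #, move left, go to p0
p0 | _[_]##0#0110   read _ → write _, move right, go to p1
p1 | __[#]#0#0110   read # → write #, move right, go to p2
p2 | __#[#]0#0110   read # → write 0, move left, go to p2
p2 | __[#]00#0110   read # → write 0, move left, go to p2
p2 | _[_]000#0110   read _ → write #, move left, go to p0
p0 | [_]#000#0110   read _ → write _, move right, go to p1
p1 | _[#]000#0110   read # → write #, move right, go to p2
p2 | _#[0]00#0110   read 0 → write 0, move right, go to p0
p0 | _#0[0]0#0110   read 0 → write #, move right, go to p1
p1 | _#0#[0]#0110
M halts after 11 transitions.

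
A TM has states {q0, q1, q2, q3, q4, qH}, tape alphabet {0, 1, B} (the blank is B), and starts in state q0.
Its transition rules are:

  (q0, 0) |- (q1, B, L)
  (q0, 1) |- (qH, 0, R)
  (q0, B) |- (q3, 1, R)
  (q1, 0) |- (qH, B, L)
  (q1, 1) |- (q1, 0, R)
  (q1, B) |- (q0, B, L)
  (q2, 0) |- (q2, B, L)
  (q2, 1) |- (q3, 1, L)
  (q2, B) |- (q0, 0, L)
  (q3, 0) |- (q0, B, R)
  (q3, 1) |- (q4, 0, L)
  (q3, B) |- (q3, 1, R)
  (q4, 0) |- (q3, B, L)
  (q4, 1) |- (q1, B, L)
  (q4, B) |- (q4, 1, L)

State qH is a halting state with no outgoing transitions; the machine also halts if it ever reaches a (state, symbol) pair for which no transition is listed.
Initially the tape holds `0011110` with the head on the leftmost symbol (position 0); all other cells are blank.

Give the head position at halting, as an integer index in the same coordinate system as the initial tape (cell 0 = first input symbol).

state=q0 head=0 tape=BB[0]011110   (q0,0)→(q1,B,L)
state=q1 head=-1 tape=B[B]B011110   (q1,B)→(q0,B,L)
state=q0 head=-2 tape=[B]BB011110   (q0,B)→(q3,1,R)
state=q3 head=-1 tape=1[B]B011110   (q3,B)→(q3,1,R)
state=q3 head=0 tape=11[B]011110   (q3,B)→(q3,1,R)
state=q3 head=1 tape=111[0]11110   (q3,0)→(q0,B,R)
state=q0 head=2 tape=111B[1]1110   (q0,1)→(qH,0,R)
state=qH head=3 tape=111B0[1]110
At halt the head is at cell 3.

3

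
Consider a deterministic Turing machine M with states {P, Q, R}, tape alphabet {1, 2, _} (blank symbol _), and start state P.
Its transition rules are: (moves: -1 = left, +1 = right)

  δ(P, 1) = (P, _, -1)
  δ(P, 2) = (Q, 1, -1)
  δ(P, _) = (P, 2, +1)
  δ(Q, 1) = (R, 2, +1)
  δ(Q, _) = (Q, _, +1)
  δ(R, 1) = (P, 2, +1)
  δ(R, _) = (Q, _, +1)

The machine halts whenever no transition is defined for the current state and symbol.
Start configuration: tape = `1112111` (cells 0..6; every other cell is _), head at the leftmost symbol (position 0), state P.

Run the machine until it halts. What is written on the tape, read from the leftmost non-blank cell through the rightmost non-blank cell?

21_12111

state=P head=0 tape=_[1]112111   (P,1)→(P,_,-1)
state=P head=-1 tape=[_]_112111   (P,_)→(P,2,+1)
state=P head=0 tape=2[_]112111   (P,_)→(P,2,+1)
state=P head=1 tape=22[1]12111   (P,1)→(P,_,-1)
state=P head=0 tape=2[2]_12111   (P,2)→(Q,1,-1)
state=Q head=-1 tape=[2]1_12111
The non-blank tape span at halt is 21_12111.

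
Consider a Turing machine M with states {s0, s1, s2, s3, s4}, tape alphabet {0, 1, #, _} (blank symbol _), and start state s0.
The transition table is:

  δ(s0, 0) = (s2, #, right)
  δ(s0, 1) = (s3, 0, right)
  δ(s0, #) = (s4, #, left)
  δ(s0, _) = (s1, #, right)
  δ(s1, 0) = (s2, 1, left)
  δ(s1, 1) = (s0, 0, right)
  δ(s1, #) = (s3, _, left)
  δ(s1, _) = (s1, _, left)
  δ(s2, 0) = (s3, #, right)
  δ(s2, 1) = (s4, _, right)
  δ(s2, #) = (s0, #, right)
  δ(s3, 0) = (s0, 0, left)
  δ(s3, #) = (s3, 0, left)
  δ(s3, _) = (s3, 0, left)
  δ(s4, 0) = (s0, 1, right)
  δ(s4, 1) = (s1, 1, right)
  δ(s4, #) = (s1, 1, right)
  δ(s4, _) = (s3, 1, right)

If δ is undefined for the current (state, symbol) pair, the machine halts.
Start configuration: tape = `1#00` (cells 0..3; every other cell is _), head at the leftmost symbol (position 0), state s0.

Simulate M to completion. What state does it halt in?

s3

s0 | _[1]#00   read 1 → write 0, move right, go to s3
s3 | _0[#]00   read # → write 0, move left, go to s3
s3 | _[0]000   read 0 → write 0, move left, go to s0
s0 | [_]0000   read _ → write #, move right, go to s1
s1 | #[0]000   read 0 → write 1, move left, go to s2
s2 | [#]1000   read # → write #, move right, go to s0
s0 | #[1]000   read 1 → write 0, move right, go to s3
s3 | #0[0]00   read 0 → write 0, move left, go to s0
s0 | #[0]000   read 0 → write #, move right, go to s2
s2 | ##[0]00   read 0 → write #, move right, go to s3
s3 | ###[0]0   read 0 → write 0, move left, go to s0
s0 | ##[#]00   read # → write #, move left, go to s4
s4 | #[#]#00   read # → write 1, move right, go to s1
s1 | #1[#]00   read # → write _, move left, go to s3
s3 | #[1]_00
No transition is defined for (s3, 1); M halts in state s3.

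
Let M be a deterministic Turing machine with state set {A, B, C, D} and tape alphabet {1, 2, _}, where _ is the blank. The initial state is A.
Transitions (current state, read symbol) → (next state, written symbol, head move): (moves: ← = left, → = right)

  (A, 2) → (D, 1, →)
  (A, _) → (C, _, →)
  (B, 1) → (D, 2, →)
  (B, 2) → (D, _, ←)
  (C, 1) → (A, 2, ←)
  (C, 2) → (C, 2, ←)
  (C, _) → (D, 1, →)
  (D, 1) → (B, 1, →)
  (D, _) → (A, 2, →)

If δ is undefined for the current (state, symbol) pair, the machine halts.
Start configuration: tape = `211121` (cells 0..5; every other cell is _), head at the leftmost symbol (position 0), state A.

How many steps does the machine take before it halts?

6

A | [2]11121   read 2 → write 1, move →, go to D
D | 1[1]1121   read 1 → write 1, move →, go to B
B | 11[1]121   read 1 → write 2, move →, go to D
D | 112[1]21   read 1 → write 1, move →, go to B
B | 1121[2]1   read 2 → write _, move ←, go to D
D | 112[1]_1   read 1 → write 1, move →, go to B
B | 1121[_]1
M halts after 6 transitions.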